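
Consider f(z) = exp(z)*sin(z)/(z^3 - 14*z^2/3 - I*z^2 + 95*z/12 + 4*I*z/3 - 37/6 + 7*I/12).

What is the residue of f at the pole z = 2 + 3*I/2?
(-90/289 - 48*I/289)*exp(2 + 3*I/2)*sin(2 + 3*I/2)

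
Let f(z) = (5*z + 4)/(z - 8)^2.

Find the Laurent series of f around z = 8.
Put w = z - (8), i.e. z = w + 8. The denominator is w^2, so it suffices to rewrite the numerator in powers of w.

P(z) = 5*z + 4
P(w + 8) = 44 + 5*w

Dividing each term by w^2:
  f = 44/w^2 + 5/w

Substituting back w = z - 8:
  f(z) = 44/(z - 8)^2 + 5/(z - 8)

The series is finite because the numerator is a polynomial; the negative powers form the principal part, and the coefficient of 1/(z - 8) gives Res(f, 8) = 5.

Final answer: 44/(z - 8)^2 + 5/(z - 8)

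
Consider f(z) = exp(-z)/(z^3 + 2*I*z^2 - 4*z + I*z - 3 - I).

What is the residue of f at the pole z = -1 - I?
Write f(z) = P(z)/Q(z) with P(z) = exp(-z) and Q(z) = z^3 + 2*I*z^2 - 4*z + I*z - 3 - I.
The denominator factors as Q(z) = (z - 2 + I)*(z + 1)*(z + 1 + I), so z = -1 - I is a simple zero of Q and P is analytic there; z = -1 - I is therefore a simple pole and
  Res(f, z₀) = P(z₀)/Q'(z₀).

Q'(z) = 3*z^2 + 4*I*z - 4 + I, so Q'(-1 - I) = 3*I.
P(-1 - I) = exp(1 + I).

Res(f, -1 - I) = (exp(1 + I))/(3*I) = -I*exp(1 + I)/3

Final answer: -I*exp(1 + I)/3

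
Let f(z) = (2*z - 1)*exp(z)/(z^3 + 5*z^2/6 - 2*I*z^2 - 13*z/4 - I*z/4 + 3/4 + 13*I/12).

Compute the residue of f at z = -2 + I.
Write f(z) = P(z)/Q(z) with P(z) = (2*z - 1)*exp(z) and Q(z) = z^3 + 5*z^2/6 - 2*I*z^2 - 13*z/4 - I*z/4 + 3/4 + 13*I/12.
The denominator factors as Q(z) = (z + 2 - I)*(z - 1/2 - I/2)*(z - 2/3 - I/2), so z = -2 + I is a simple zero of Q and P is analytic there; z = -2 + I is therefore a simple pole and
  Res(f, z₀) = P(z₀)/Q'(z₀).

Q'(z) = 3*z^2 + 5*z/3 - 4*I*z - 13/4 - I/4, so Q'(-2 + I) = 77/12 - 31*I/12.
P(-2 + I) = (-5 + 2*I)*exp(-2 + I).

Res(f, -2 + I) = ((-5 + 2*I)*exp(-2 + I))/(77/12 - 31*I/12) = (-2682/3445 - 6*I/3445)*exp(-2 + I)

Final answer: (-2682/3445 - 6*I/3445)*exp(-2 + I)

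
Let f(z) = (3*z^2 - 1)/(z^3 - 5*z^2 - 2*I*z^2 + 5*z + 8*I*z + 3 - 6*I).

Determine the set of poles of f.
{I, 2 + I, 3}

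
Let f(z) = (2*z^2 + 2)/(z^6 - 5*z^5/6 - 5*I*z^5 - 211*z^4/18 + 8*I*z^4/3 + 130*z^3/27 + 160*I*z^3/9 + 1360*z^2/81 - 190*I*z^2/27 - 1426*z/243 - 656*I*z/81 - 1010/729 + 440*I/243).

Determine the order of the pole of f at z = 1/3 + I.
4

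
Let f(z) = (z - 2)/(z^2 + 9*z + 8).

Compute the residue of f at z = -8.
Write f(z) = P(z)/Q(z) with P(z) = z - 2 and Q(z) = z^2 + 9*z + 8.
The denominator factors as Q(z) = (z + 1)*(z + 8), so z = -8 is a simple zero of Q and P is analytic there; z = -8 is therefore a simple pole and
  Res(f, z₀) = P(z₀)/Q'(z₀).

Q'(z) = 2*z + 9, so Q'(-8) = -7.
P(-8) = -10.

Res(f, -8) = (-10)/(-7) = 10/7

Final answer: 10/7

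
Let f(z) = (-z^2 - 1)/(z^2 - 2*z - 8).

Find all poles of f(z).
The singularities of f are the zeros of the denominator. Factoring,
  z^2 - 2*z - 8 = (z - 4)*(z + 2)
so the candidates are z = 4, z = -2.

Check the numerator P(z) = -z^2 - 1 at each one:
  P(4) = -17 ≠ 0, so z = 4 is a (simple) pole.
  P(-2) = -5 ≠ 0, so z = -2 is a (simple) pole.

Poles of f: {-2, 4}

Final answer: {-2, 4}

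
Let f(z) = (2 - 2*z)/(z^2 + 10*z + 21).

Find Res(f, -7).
-4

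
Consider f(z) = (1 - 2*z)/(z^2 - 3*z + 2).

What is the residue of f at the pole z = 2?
Write f(z) = P(z)/Q(z) with P(z) = 1 - 2*z and Q(z) = z^2 - 3*z + 2.
The denominator factors as Q(z) = (z - 2)*(z - 1), so z = 2 is a simple zero of Q and P is analytic there; z = 2 is therefore a simple pole and
  Res(f, z₀) = P(z₀)/Q'(z₀).

Q'(z) = 2*z - 3, so Q'(2) = 1.
P(2) = -3.

Res(f, 2) = (-3)/(1) = -3

Final answer: -3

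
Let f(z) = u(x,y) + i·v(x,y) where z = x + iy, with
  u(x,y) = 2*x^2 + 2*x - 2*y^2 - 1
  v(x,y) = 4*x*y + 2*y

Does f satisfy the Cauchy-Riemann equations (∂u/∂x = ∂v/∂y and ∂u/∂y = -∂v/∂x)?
∂u/∂x = 4*x + 2
∂v/∂y = 4*x + 2
∂u/∂y = -4*y
∂v/∂x = 4*y
∂u/∂x = ∂v/∂y and ∂u/∂y = -∂v/∂x hold identically; f is analytic.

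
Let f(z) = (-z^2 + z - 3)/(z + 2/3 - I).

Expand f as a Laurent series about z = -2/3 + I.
Put w = z - (-2/3 + I), i.e. z = w - 2/3 + I. The denominator is w, so it suffices to rewrite the numerator in powers of w.

P(z) = -z^2 + z - 3
P(w - 2/3 + I) = -28/9 + 7*I/3 + (7/3 - 2*I)*w - w^2

Dividing each term by w:
  f = (-28/9 + 7*I/3)/w + 7/3 - 2*I - w

Substituting back w = z + 2/3 - I:
  f(z) = (-28/9 + 7*I/3)/(z + 2/3 - I) + 7/3 - 2*I - (z + 2/3 - I)

The series is finite because the numerator is a polynomial; the negative powers form the principal part, and the coefficient of 1/(z + 2/3 - I) gives Res(f, -2/3 + I) = -28/9 + 7*I/3.

Final answer: (-28/9 + 7*I/3)/(z + 2/3 - I) + 7/3 - 2*I - (z + 2/3 - I)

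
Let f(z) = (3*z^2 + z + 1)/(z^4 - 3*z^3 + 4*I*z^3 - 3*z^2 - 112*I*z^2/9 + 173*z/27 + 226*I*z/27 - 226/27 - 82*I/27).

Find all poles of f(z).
{-2/3 - 3*I, -I, 2/3 + 2*I/3, 3 - 2*I/3}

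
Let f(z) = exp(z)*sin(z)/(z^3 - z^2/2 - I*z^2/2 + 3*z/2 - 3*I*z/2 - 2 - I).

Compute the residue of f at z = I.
Write f(z) = P(z)/Q(z) with P(z) = exp(z)*sin(z) and Q(z) = z^3 - z^2/2 - I*z^2/2 + 3*z/2 - 3*I*z/2 - 2 - I.
The denominator factors as Q(z) = (z - 1 - I)*(z - I)*(z + 1/2 + 3*I/2), so z = I is a simple zero of Q and P is analytic there; z = I is therefore a simple pole and
  Res(f, z₀) = P(z₀)/Q'(z₀).

Q'(z) = 3*z^2 - z - I*z + 3/2 - 3*I/2, so Q'(I) = -1/2 - 5*I/2.
P(I) = I*exp(I)*sinh(1).

Res(f, I) = (I*exp(I)*sinh(1))/(-1/2 - 5*I/2) = (-5/13 - I/13)*exp(I)*sinh(1)

Final answer: (-5/13 - I/13)*exp(I)*sinh(1)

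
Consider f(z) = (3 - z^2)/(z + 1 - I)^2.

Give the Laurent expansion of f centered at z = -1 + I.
(3 + 2*I)/(z + 1 - I)^2 + (2 - 2*I)/(z + 1 - I) - 1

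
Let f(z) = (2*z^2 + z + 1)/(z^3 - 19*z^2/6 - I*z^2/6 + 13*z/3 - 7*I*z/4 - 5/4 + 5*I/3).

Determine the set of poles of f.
{1/2 - I, 2/3 - I/3, 2 + 3*I/2}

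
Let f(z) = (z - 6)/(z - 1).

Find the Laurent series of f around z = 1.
Put w = z - (1), i.e. z = w + 1. The denominator is w, so it suffices to rewrite the numerator in powers of w.

P(z) = z - 6
P(w + 1) = -5 + w

Dividing each term by w:
  f = -5/w + 1

Substituting back w = z - 1:
  f(z) = -5/(z - 1) + 1

The series is finite because the numerator is a polynomial; the negative powers form the principal part, and the coefficient of 1/(z - 1) gives Res(f, 1) = -5.

Final answer: -5/(z - 1) + 1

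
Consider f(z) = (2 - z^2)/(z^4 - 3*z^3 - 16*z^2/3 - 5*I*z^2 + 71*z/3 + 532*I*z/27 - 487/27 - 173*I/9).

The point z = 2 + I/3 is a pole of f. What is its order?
Factor the denominator:
  z^4 - 3*z^3 - 16*z^2/3 - 5*I*z^2 + 71*z/3 + 532*I*z/27 - 487/27 - 173*I/9 = (z - 2 - I/3)^3*(z + 3 + I)

The numerator P(z) = 2 - z^2 has P(2 + I/3) = -17/9 - 4*I/3 ≠ 0, so no factor of (z - 2 - I/3) cancels.
Near z = 2 + I/3 we can therefore write f(z) = g(z)/(z - 2 - I/3)^3 with g analytic at 2 + I/3 and g(2 + I/3) ≠ 0 (g is the numerator divided by the remaining denominator factors).

Hence z = 2 + I/3 is a pole of order 3.

Final answer: 3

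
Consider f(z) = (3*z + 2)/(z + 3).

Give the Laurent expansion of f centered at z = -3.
Put w = z - (-3), i.e. z = w - 3. The denominator is w, so it suffices to rewrite the numerator in powers of w.

P(z) = 3*z + 2
P(w - 3) = -7 + 3*w

Dividing each term by w:
  f = -7/w + 3

Substituting back w = z + 3:
  f(z) = -7/(z + 3) + 3

The series is finite because the numerator is a polynomial; the negative powers form the principal part, and the coefficient of 1/(z + 3) gives Res(f, -3) = -7.

Final answer: -7/(z + 3) + 3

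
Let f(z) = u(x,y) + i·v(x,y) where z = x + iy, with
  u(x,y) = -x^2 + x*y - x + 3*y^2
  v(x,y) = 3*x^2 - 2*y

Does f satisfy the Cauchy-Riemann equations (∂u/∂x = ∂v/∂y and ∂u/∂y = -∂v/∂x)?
∂u/∂x = -2*x + y - 1
∂v/∂y = -2
∂u/∂y = x + 6*y
∂v/∂x = 6*x
∂u/∂x ≠ ∂v/∂y and ∂u/∂y ≠ -∂v/∂x; the Cauchy-Riemann equations are not satisfied, so f is not analytic.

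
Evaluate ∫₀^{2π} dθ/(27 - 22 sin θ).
Call the integral J. The integrand is 2π-periodic and we integrate over a full period, so shifting θ does not change the value (θ → θ + π/2 turns sin θ into cos θ; θ → θ + π flips the sign of the trig term). Hence
  J = ∫₀^{2π} dθ/(27 + 22 cos θ).
Put z = e^{iθ}: then cos θ = (z + 1/z)/2, dθ = dz/(iz), and z runs once counterclockwise around |z| = 1:
  J = ∮_{|z|=1} 1/(27 + 22*(z + 1/z)/2) · dz/(iz) = (2/i) ∮_{|z|=1} dz/(22*z^2 + 54*z + 22).
The roots of 22*z^2 + 54*z + 22 are z = (-27 ± sqrt(27^2 - 22^2))/22, with sqrt(245) = 7*sqrt(5); their product is 1, so only z₊ = -27/22 + 7*sqrt(5)/22 lies inside the unit circle (z₋ = -27/22 - 7*sqrt(5)/22 lies outside).
z₊ is a simple zero of q(z) = 22*z^2 + 54*z + 22, so Res(1/q, z₊) = 1/q'(z₊) with q'(z) = 44*z + 54; and q'(z₊) = 22*(z₊ - z₋) = 14*sqrt(5).
Therefore J = (2/i) · 2πi · 1/(14*sqrt(5)) = 2*pi/(7*sqrt(5)) = 2*sqrt(5)*pi/35

Final answer: 2*sqrt(5)*pi/35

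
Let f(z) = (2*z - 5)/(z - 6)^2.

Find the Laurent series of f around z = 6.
Put w = z - (6), i.e. z = w + 6. The denominator is w^2, so it suffices to rewrite the numerator in powers of w.

P(z) = 2*z - 5
P(w + 6) = 7 + 2*w

Dividing each term by w^2:
  f = 7/w^2 + 2/w

Substituting back w = z - 6:
  f(z) = 7/(z - 6)^2 + 2/(z - 6)

The series is finite because the numerator is a polynomial; the negative powers form the principal part, and the coefficient of 1/(z - 6) gives Res(f, 6) = 2.

Final answer: 7/(z - 6)^2 + 2/(z - 6)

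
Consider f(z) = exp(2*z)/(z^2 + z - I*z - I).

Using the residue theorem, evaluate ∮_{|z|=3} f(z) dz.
pi*(-1 - I)*exp(-2) + pi*(1 + I)*exp(2*I)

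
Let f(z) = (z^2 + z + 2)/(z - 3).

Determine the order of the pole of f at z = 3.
Factor the denominator:
  z - 3 = (z - 3)

The numerator P(z) = z^2 + z + 2 has P(3) = 14 ≠ 0, so no factor of (z - 3) cancels.
Near z = 3 we can therefore write f(z) = g(z)/(z - 3) with g analytic at 3 and g(3) ≠ 0 (g is just the numerator).

Hence z = 3 is a pole of order 1.

Final answer: 1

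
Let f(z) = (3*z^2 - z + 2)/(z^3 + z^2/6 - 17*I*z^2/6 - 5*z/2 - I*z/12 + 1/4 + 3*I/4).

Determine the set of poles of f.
{-1/2 + I, 3*I/2, 1/3 + I/3}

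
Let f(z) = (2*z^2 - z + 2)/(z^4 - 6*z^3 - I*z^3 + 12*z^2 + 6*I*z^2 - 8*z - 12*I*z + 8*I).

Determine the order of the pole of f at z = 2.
Factor the denominator:
  z^4 - 6*z^3 - I*z^3 + 12*z^2 + 6*I*z^2 - 8*z - 12*I*z + 8*I = (z - 2)^3*(z - I)

The numerator P(z) = 2*z^2 - z + 2 has P(2) = 8 ≠ 0, so no factor of (z - 2) cancels.
Near z = 2 we can therefore write f(z) = g(z)/(z - 2)^3 with g analytic at 2 and g(2) ≠ 0 (g is the numerator divided by the remaining denominator factors).

Hence z = 2 is a pole of order 3.

Final answer: 3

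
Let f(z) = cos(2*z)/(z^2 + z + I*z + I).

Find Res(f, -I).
Write f(z) = P(z)/Q(z) with P(z) = cos(2*z) and Q(z) = z^2 + z + I*z + I.
The denominator factors as Q(z) = (z + I)*(z + 1), so z = -I is a simple zero of Q and P is analytic there; z = -I is therefore a simple pole and
  Res(f, z₀) = P(z₀)/Q'(z₀).

Q'(z) = 2*z + 1 + I, so Q'(-I) = 1 - I.
P(-I) = cosh(2).

Res(f, -I) = (cosh(2))/(1 - I) = (1/2 + I/2)*cosh(2)

Final answer: (1/2 + I/2)*cosh(2)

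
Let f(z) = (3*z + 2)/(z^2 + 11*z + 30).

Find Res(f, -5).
-13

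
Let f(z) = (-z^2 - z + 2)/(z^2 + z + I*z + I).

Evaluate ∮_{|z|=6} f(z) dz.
By the residue theorem, ∮_C f(z) dz = 2πi · (sum of the residues of f at the poles inside |z| = 6).

The denominator factors as (z + 1)*(z + I), so the singularities of f are simple poles at z = -1, z = -I.
  |-1|² = 1 < 36 = 6², so this pole is inside the contour.
  |-I|² = 1 < 36 = 6², so this pole is inside the contour.

With P(z) = -z^2 - z + 2 and Q(z) = z^2 + z + I*z + I, each pole is simple, so Res(f, z₀) = P(z₀)/Q'(z₀) with Q'(z) = 2*z + 1 + I.
  Res(f, -1) = P(-1)/Q'(-1) = (2)/(-1 + I) = -1 - I
  Res(f, -I) = P(-I)/Q'(-I) = (3 + I)/(1 - I) = 1 + 2*I

Sum of residues inside C: I
∮_C f(z) dz = 2πi · (I) = -2*pi

Final answer: -2*pi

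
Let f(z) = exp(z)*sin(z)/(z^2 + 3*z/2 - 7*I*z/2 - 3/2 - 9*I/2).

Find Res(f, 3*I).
(5/17 + 3*I/17)*exp(3*I)*sinh(3)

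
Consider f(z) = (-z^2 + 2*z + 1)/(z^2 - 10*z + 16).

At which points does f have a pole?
{2, 8}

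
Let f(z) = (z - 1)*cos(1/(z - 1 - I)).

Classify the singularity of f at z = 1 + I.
Let u = z - 1 - I. Then
  cos(1/u) = Σ_{k≥0} (-1)^k (1)^(2k)/((2k)!·u^(2k)) = 1 - 1/(2*u^2) + 1/(24*u^4) + ...
which has infinitely many negative powers of u, so cos(1/(z - 1 - I)) has an essential singularity at z = 1 + I.
The extra factor z - 1 is a nonzero polynomial; if the product had at most a pole at z = 1 + I, dividing by that polynomial would leave cos(1/(z - 1 - I)) with at most a pole too — contradiction. (Equivalently, the product's Laurent series still has infinitely many negative powers.)
So the singularity is essential.

Final answer: essential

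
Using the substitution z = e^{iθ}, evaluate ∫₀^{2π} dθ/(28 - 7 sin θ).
Call the integral J. The integrand is 2π-periodic and we integrate over a full period, so shifting θ does not change the value (θ → θ + π/2 turns sin θ into cos θ; θ → θ + π flips the sign of the trig term). Hence
  J = ∫₀^{2π} dθ/(28 + 7 cos θ).
Put z = e^{iθ}: then cos θ = (z + 1/z)/2, dθ = dz/(iz), and z runs once counterclockwise around |z| = 1:
  J = ∮_{|z|=1} 1/(28 + 7*(z + 1/z)/2) · dz/(iz) = (2/i) ∮_{|z|=1} dz/(7*z^2 + 56*z + 7).
The roots of 7*z^2 + 56*z + 7 are z = (-28 ± sqrt(28^2 - 7^2))/7, with sqrt(735) = 7*sqrt(15); their product is 1, so only z₊ = -4 + sqrt(15) lies inside the unit circle (z₋ = -4 - sqrt(15) lies outside).
z₊ is a simple zero of q(z) = 7*z^2 + 56*z + 7, so Res(1/q, z₊) = 1/q'(z₊) with q'(z) = 14*z + 56; and q'(z₊) = 7*(z₊ - z₋) = 14*sqrt(15).
Therefore J = (2/i) · 2πi · 1/(14*sqrt(15)) = 2*pi/(7*sqrt(15)) = 2*sqrt(15)*pi/105

Final answer: 2*sqrt(15)*pi/105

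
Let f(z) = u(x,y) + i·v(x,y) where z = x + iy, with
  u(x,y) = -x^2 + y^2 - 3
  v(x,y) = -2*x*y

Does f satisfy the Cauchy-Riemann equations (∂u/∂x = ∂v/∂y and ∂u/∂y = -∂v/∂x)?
∂u/∂x = -2*x
∂v/∂y = -2*x
∂u/∂y = 2*y
∂v/∂x = -2*y
∂u/∂x = ∂v/∂y and ∂u/∂y = -∂v/∂x hold identically; f is analytic.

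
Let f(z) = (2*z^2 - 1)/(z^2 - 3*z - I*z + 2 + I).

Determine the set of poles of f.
{1, 2 + I}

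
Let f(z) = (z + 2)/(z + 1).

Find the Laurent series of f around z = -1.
Put w = z - (-1), i.e. z = w - 1. The denominator is w, so it suffices to rewrite the numerator in powers of w.

P(z) = z + 2
P(w - 1) = 1 + w

Dividing each term by w:
  f = 1/w + 1

Substituting back w = z + 1:
  f(z) = 1/(z + 1) + 1

The series is finite because the numerator is a polynomial; the negative powers form the principal part, and the coefficient of 1/(z + 1) gives Res(f, -1) = 1.

Final answer: 1/(z + 1) + 1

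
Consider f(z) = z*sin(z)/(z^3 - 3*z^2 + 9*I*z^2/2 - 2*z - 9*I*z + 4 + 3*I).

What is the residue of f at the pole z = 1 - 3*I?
Write f(z) = P(z)/Q(z) with P(z) = z*sin(z) and Q(z) = z^3 - 3*z^2 + 9*I*z^2/2 - 2*z - 9*I*z + 4 + 3*I.
The denominator factors as Q(z) = (z - 1 + I/2)*(z - 1 + 3*I)*(z - 1 + I), so z = 1 - 3*I is a simple zero of Q and P is analytic there; z = 1 - 3*I is therefore a simple pole and
  Res(f, z₀) = P(z₀)/Q'(z₀).

Q'(z) = 3*z^2 - 6*z + 9*I*z - 2 - 9*I, so Q'(1 - 3*I) = -5.
P(1 - 3*I) = (1 - 3*I)*sin(1 - 3*I).

Res(f, 1 - 3*I) = ((1 - 3*I)*sin(1 - 3*I))/(-5) = (-1/5 + 3*I/5)*sin(1 - 3*I)

Final answer: (-1/5 + 3*I/5)*sin(1 - 3*I)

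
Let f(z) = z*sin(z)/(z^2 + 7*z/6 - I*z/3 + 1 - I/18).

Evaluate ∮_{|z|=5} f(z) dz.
pi*(68/101 - 128*I/101)*sin(2/3 - I) + pi*(-68/101 - 74*I/101)*sin(1/2 + 2*I/3)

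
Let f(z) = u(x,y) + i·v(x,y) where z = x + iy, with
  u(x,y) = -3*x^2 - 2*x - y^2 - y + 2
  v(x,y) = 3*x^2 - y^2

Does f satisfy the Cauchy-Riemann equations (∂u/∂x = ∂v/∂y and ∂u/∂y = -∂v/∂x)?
∂u/∂x = -6*x - 2
∂v/∂y = -2*y
∂u/∂y = -2*y - 1
∂v/∂x = 6*x
∂u/∂x ≠ ∂v/∂y and ∂u/∂y ≠ -∂v/∂x; the Cauchy-Riemann equations are not satisfied, so f is not analytic.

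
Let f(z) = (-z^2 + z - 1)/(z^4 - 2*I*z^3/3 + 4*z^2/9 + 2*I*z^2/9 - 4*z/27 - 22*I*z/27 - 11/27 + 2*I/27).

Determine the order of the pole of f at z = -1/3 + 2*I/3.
2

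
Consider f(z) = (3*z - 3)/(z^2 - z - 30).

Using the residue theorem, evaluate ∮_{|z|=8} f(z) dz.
6*I*pi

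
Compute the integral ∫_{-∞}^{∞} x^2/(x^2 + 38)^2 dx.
Let f(z) = z^2/(z^2 + 38)^2. The denominator has no real zeros and deg Q - deg P = 2 ≥ 2, so the integral of f over the upper semicircle |z| = R tends to 0 as R → ∞. Closing the contour in the upper half-plane,
  ∫_{-∞}^{∞} f(x) dx = 2πi · Σ Res(f, z_k)  over the poles with Im z_k > 0.

Zeros of the denominator: z^2 + 38 = 0 gives z = ±sqrt(38)*I.
Upper half-plane: z = sqrt(38)*I (a pole of order 2).

Write f(z) = g(z)/(z - sqrt(38)*I)^2 with g(z) = z^2/(z + sqrt(38)*I)^2. For a double pole, Res(f, z₀) = g'(z₀):
  g'(z) = 2*sqrt(38)*I*z/(z + sqrt(38)*I)^3
  Res(f, sqrt(38)*I) = g'(sqrt(38)*I) = -sqrt(38)*I/152

∫_{-∞}^{∞} f(x) dx = 2πi · (-sqrt(38)*I/152) = sqrt(38)*pi/76

Final answer: sqrt(38)*pi/76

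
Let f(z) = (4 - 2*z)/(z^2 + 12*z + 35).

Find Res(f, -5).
Write f(z) = P(z)/Q(z) with P(z) = 4 - 2*z and Q(z) = z^2 + 12*z + 35.
The denominator factors as Q(z) = (z + 7)*(z + 5), so z = -5 is a simple zero of Q and P is analytic there; z = -5 is therefore a simple pole and
  Res(f, z₀) = P(z₀)/Q'(z₀).

Q'(z) = 2*z + 12, so Q'(-5) = 2.
P(-5) = 14.

Res(f, -5) = (14)/(2) = 7

Final answer: 7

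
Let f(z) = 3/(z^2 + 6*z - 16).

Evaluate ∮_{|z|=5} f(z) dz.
By the residue theorem, ∮_C f(z) dz = 2πi · (sum of the residues of f at the poles inside |z| = 5).

The denominator factors as (z + 8)*(z - 2), so the singularities of f are simple poles at z = -8, z = 2.
  |-8|² = 64 > 25 = 5², so this pole is outside the contour.
  |2|² = 4 < 25 = 5², so this pole is inside the contour.

With P(z) = 3 and Q(z) = z^2 + 6*z - 16, each pole is simple, so Res(f, z₀) = P(z₀)/Q'(z₀) with Q'(z) = 2*z + 6.
  Res(f, 2) = P(2)/Q'(2) = (3)/(10) = 3/10

∮_C f(z) dz = 2πi · (3/10) = 3*I*pi/5

Final answer: 3*I*pi/5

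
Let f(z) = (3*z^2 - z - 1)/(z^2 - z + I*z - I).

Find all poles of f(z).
The singularities of f are the zeros of the denominator. Factoring,
  z^2 - z + I*z - I = (z + I)*(z - 1)
so the candidates are z = -I, z = 1.

Check the numerator P(z) = 3*z^2 - z - 1 at each one:
  P(-I) = -4 + I ≠ 0, so z = -I is a (simple) pole.
  P(1) = 1 ≠ 0, so z = 1 is a (simple) pole.

Poles of f: {-I, 1}

Final answer: {-I, 1}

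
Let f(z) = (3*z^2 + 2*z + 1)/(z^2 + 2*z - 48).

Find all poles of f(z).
The singularities of f are the zeros of the denominator. Factoring,
  z^2 + 2*z - 48 = (z + 8)*(z - 6)
so the candidates are z = -8, z = 6.

Check the numerator P(z) = 3*z^2 + 2*z + 1 at each one:
  P(-8) = 177 ≠ 0, so z = -8 is a (simple) pole.
  P(6) = 121 ≠ 0, so z = 6 is a (simple) pole.

Poles of f: {-8, 6}

Final answer: {-8, 6}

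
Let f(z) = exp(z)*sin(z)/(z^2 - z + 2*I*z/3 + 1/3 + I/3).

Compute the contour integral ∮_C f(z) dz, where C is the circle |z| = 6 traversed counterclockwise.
By the residue theorem, ∮_C f(z) dz = 2πi · (sum of the residues of f at the poles inside |z| = 6).

The denominator factors as (z - I/3)*(z - 1 + I), so the singularities of f are simple poles at z = I/3, z = 1 - I.
  |I/3|² = 1/9 < 36 = 6², so this pole is inside the contour.
  |1 - I|² = 2 < 36 = 6², so this pole is inside the contour.

With P(z) = exp(z)*sin(z) and Q(z) = z^2 - z + 2*I*z/3 + 1/3 + I/3, each pole is simple, so Res(f, z₀) = P(z₀)/Q'(z₀) with Q'(z) = 2*z - 1 + 2*I/3.
  Res(f, I/3) = P(I/3)/Q'(I/3) = (I*exp(I/3)*sinh(1/3))/(-1 + 4*I/3) = (12/25 - 9*I/25)*exp(I/3)*sinh(1/3)
  Res(f, 1 - I) = P(1 - I)/Q'(1 - I) = (exp(1 - I)*sin(1 - I))/(1 - 4*I/3) = (9/25 + 12*I/25)*exp(1 - I)*sin(1 - I)

Sum of residues inside C: (9/25 + 12*I/25)*exp(1 - I)*sin(1 - I) + (12/25 - 9*I/25)*exp(I/3)*sinh(1/3)
∮_C f(z) dz = 2πi · ((9/25 + 12*I/25)*exp(1 - I)*sin(1 - I) + (12/25 - 9*I/25)*exp(I/3)*sinh(1/3)) = pi*(18/25 + 24*I/25)*exp(I/3)*sinh(1/3) + pi*(-24/25 + 18*I/25)*exp(1 - I)*sin(1 - I)

Final answer: pi*(18/25 + 24*I/25)*exp(I/3)*sinh(1/3) + pi*(-24/25 + 18*I/25)*exp(1 - I)*sin(1 - I)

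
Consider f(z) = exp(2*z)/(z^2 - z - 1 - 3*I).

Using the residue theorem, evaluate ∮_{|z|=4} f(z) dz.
pi*(-4/13 - 6*I/13)*exp(-2 - 2*I) + pi*(4/13 + 6*I/13)*exp(4 + 2*I)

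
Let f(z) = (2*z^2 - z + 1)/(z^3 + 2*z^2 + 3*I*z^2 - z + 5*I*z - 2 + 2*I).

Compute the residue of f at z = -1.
Write f(z) = P(z)/Q(z) with P(z) = 2*z^2 - z + 1 and Q(z) = z^3 + 2*z^2 + 3*I*z^2 - z + 5*I*z - 2 + 2*I.
The denominator factors as Q(z) = (z + 2*I)*(z + 1 + I)*(z + 1), so z = -1 is a simple zero of Q and P is analytic there; z = -1 is therefore a simple pole and
  Res(f, z₀) = P(z₀)/Q'(z₀).

Q'(z) = 3*z^2 + 4*z + 6*I*z - 1 + 5*I, so Q'(-1) = -2 - I.
P(-1) = 4.

Res(f, -1) = (4)/(-2 - I) = -8/5 + 4*I/5

Final answer: -8/5 + 4*I/5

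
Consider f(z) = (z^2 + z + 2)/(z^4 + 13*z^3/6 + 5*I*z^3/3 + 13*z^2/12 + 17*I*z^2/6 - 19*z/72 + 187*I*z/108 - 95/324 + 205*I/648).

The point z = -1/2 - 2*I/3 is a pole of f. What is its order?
Factor the denominator:
  z^4 + 13*z^3/6 + 5*I*z^3/3 + 13*z^2/12 + 17*I*z^2/6 - 19*z/72 + 187*I*z/108 - 95/324 + 205*I/648 = (z + 1/2 + 2*I/3)^3*(z + 2/3 - I/3)

The numerator P(z) = z^2 + z + 2 has P(-1/2 - 2*I/3) = 47/36 ≠ 0, so no factor of (z + 1/2 + 2*I/3) cancels.
Near z = -1/2 - 2*I/3 we can therefore write f(z) = g(z)/(z + 1/2 + 2*I/3)^3 with g analytic at -1/2 - 2*I/3 and g(-1/2 - 2*I/3) ≠ 0 (g is the numerator divided by the remaining denominator factors).

Hence z = -1/2 - 2*I/3 is a pole of order 3.

Final answer: 3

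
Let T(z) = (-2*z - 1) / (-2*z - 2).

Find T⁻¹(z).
Set w = T(z) = (-2*z - 1) / (-2*z - 2) and solve for z:
  w*(-2*z - 2) = -2*z - 1
  -2*w + z*(2 - 2*w) + 1 = 0
  z*(2 - 2*w) = 2*w - 1
  z = (1 - 2*w)/(2*w - 2)
Renaming the variable, T⁻¹(z) = (-2*z + 1)/(2*z - 2).
(Check: ad - bc = 2 ≠ 0, so T is invertible.)

Final answer: (-2*z + 1)/(2*z - 2)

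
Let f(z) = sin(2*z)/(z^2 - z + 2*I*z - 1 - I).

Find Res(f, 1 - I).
Write f(z) = P(z)/Q(z) with P(z) = sin(2*z) and Q(z) = z^2 - z + 2*I*z - 1 - I.
The denominator factors as Q(z) = (z - 1 + I)*(z + I), so z = 1 - I is a simple zero of Q and P is analytic there; z = 1 - I is therefore a simple pole and
  Res(f, z₀) = P(z₀)/Q'(z₀).

Q'(z) = 2*z - 1 + 2*I, so Q'(1 - I) = 1.
P(1 - I) = sin(2 - 2*I).

Res(f, 1 - I) = (sin(2 - 2*I))/(1) = sin(2 - 2*I)

Final answer: sin(2 - 2*I)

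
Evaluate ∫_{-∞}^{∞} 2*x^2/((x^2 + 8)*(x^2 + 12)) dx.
pi*(-sqrt(2) + sqrt(3))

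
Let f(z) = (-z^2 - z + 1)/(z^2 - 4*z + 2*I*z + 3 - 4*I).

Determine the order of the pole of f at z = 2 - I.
2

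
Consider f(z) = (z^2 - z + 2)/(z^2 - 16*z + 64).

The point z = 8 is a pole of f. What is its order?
2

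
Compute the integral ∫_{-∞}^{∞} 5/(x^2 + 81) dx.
5*pi/9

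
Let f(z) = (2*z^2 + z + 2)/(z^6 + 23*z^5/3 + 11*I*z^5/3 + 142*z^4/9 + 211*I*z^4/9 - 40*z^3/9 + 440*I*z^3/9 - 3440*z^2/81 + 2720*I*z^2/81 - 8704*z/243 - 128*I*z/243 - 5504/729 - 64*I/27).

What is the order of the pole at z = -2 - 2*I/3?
Factor the denominator:
  z^6 + 23*z^5/3 + 11*I*z^5/3 + 142*z^4/9 + 211*I*z^4/9 - 40*z^3/9 + 440*I*z^3/9 - 3440*z^2/81 + 2720*I*z^2/81 - 8704*z/243 - 128*I*z/243 - 5504/729 - 64*I/27 = (z + 2 + 2*I/3)^4*(z - 2/3 + I)*(z + 1/3)

The numerator P(z) = 2*z^2 + z + 2 has P(-2 - 2*I/3) = 64/9 + 14*I/3 ≠ 0, so no factor of (z + 2 + 2*I/3) cancels.
Near z = -2 - 2*I/3 we can therefore write f(z) = g(z)/(z + 2 + 2*I/3)^4 with g analytic at -2 - 2*I/3 and g(-2 - 2*I/3) ≠ 0 (g is the numerator divided by the remaining denominator factors).

Hence z = -2 - 2*I/3 is a pole of order 4.

Final answer: 4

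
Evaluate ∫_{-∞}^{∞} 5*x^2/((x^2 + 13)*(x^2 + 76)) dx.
Let f(z) = 5*z^2/((z^2 + 13)*(z^2 + 76)). The denominator has no real zeros and deg Q - deg P = 2 ≥ 2, so the integral of f over the upper semicircle |z| = R tends to 0 as R → ∞. Closing the contour in the upper half-plane,
  ∫_{-∞}^{∞} f(x) dx = 2πi · Σ Res(f, z_k)  over the poles with Im z_k > 0.

Zeros of the denominator: z^2 + 13 = 0 gives z = ±sqrt(13)*I; z^2 + 76 = 0 gives z = ±2*sqrt(19)*I.
Upper half-plane: z = sqrt(13)*I, z = 2*sqrt(19)*I (simple).

Each pole is a simple zero of Q(z) = z^4 + 89*z^2 + 988, so Res(f, z₀) = P(z₀)/Q'(z₀) with P(z) = 5*z^2, Q'(z) = 4*z^3 + 178*z:
  Res(f, sqrt(13)*I) = (-65)/(126*sqrt(13)*I) = 5*sqrt(13)*I/126
  Res(f, 2*sqrt(19)*I) = (-380)/(-252*sqrt(19)*I) = -5*sqrt(19)*I/63

Sum of residues: 5*I*(-2*sqrt(19) + sqrt(13))/126
∫_{-∞}^{∞} f(x) dx = 2πi · (5*I*(-2*sqrt(19) + sqrt(13))/126) = 5*pi*(-sqrt(13) + 2*sqrt(19))/63

Final answer: 5*pi*(-sqrt(13) + 2*sqrt(19))/63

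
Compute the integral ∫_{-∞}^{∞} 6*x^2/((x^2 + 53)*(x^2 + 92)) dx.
2*pi*(-sqrt(53) + 2*sqrt(23))/13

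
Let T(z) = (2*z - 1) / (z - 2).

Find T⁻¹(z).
Set w = T(z) = (2*z - 1) / (z - 2) and solve for z:
  w*(z - 2) = 2*z - 1
  -2*w + z*(w - 2) + 1 = 0
  z*(w - 2) = 2*w - 1
  z = (1 - 2*w)/(2 - w)
Renaming the variable, T⁻¹(z) = (-2*z + 1)/(-z + 2) = (2*z - 1)/(z - 2).
(Check: ad - bc = -3 ≠ 0, so T is invertible.)

Final answer: (2*z - 1)/(z - 2)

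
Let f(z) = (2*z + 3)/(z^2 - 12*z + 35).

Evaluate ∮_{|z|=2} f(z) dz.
0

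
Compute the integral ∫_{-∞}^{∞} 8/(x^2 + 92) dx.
Let f(z) = 8/(z^2 + 92). The denominator has no real zeros and deg Q - deg P = 2 ≥ 2, so the integral of f over the upper semicircle |z| = R tends to 0 as R → ∞. Closing the contour in the upper half-plane,
  ∫_{-∞}^{∞} f(x) dx = 2πi · Σ Res(f, z_k)  over the poles with Im z_k > 0.

Zeros of the denominator: z^2 + 92 = 0 gives z = ±2*sqrt(23)*I.
Upper half-plane: z = 2*sqrt(23)*I (simple).

Each pole is a simple zero of Q(z) = z^2 + 92, so Res(f, z₀) = P(z₀)/Q'(z₀) with P(z) = 8, Q'(z) = 2*z:
  Res(f, 2*sqrt(23)*I) = (8)/(4*sqrt(23)*I) = -2*sqrt(23)*I/23

∫_{-∞}^{∞} f(x) dx = 2πi · (-2*sqrt(23)*I/23) = 4*sqrt(23)*pi/23

Final answer: 4*sqrt(23)*pi/23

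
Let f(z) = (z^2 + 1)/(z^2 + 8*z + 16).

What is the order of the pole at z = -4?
2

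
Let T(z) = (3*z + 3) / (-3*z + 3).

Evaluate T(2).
-3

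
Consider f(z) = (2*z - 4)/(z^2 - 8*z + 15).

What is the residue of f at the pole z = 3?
Write f(z) = P(z)/Q(z) with P(z) = 2*z - 4 and Q(z) = z^2 - 8*z + 15.
The denominator factors as Q(z) = (z - 3)*(z - 5), so z = 3 is a simple zero of Q and P is analytic there; z = 3 is therefore a simple pole and
  Res(f, z₀) = P(z₀)/Q'(z₀).

Q'(z) = 2*z - 8, so Q'(3) = -2.
P(3) = 2.

Res(f, 3) = (2)/(-2) = -1

Final answer: -1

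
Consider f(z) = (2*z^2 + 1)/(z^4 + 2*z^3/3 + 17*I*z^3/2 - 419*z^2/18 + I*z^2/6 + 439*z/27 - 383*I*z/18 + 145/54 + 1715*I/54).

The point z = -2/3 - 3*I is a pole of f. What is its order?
Factor the denominator:
  z^4 + 2*z^3/3 + 17*I*z^3/2 - 419*z^2/18 + I*z^2/6 + 439*z/27 - 383*I*z/18 + 145/54 + 1715*I/54 = (z + 2/3 + 3*I)^2*(z + 1/3 + 3*I)*(z - 1 - I/2)

The numerator P(z) = 2*z^2 + 1 has P(-2/3 - 3*I) = -145/9 + 8*I ≠ 0, so no factor of (z + 2/3 + 3*I) cancels.
Near z = -2/3 - 3*I we can therefore write f(z) = g(z)/(z + 2/3 + 3*I)^2 with g analytic at -2/3 - 3*I and g(-2/3 - 3*I) ≠ 0 (g is the numerator divided by the remaining denominator factors).

Hence z = -2/3 - 3*I is a pole of order 2.

Final answer: 2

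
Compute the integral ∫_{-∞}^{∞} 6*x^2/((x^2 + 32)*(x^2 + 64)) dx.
3*pi*(2 - sqrt(2))/4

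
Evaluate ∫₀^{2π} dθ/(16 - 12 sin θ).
Call the integral J. The integrand is 2π-periodic and we integrate over a full period, so shifting θ does not change the value (θ → θ + π/2 turns sin θ into cos θ; θ → θ + π flips the sign of the trig term). Hence
  J = ∫₀^{2π} dθ/(16 + 12 cos θ).
Put z = e^{iθ}: then cos θ = (z + 1/z)/2, dθ = dz/(iz), and z runs once counterclockwise around |z| = 1:
  J = ∮_{|z|=1} 1/(16 + 12*(z + 1/z)/2) · dz/(iz) = (2/i) ∮_{|z|=1} dz/(12*z^2 + 32*z + 12).
The roots of 12*z^2 + 32*z + 12 are z = (-16 ± sqrt(16^2 - 12^2))/12, with sqrt(112) = 4*sqrt(7); their product is 1, so only z₊ = -4/3 + sqrt(7)/3 lies inside the unit circle (z₋ = -4/3 - sqrt(7)/3 lies outside).
z₊ is a simple zero of q(z) = 12*z^2 + 32*z + 12, so Res(1/q, z₊) = 1/q'(z₊) with q'(z) = 24*z + 32; and q'(z₊) = 12*(z₊ - z₋) = 8*sqrt(7).
Therefore J = (2/i) · 2πi · 1/(8*sqrt(7)) = 2*pi/(4*sqrt(7)) = sqrt(7)*pi/14

Final answer: sqrt(7)*pi/14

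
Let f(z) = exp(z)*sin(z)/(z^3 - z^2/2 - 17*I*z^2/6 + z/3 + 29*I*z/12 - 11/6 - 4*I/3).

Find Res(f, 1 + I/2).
(318/1445 + 54*I/1445)*exp(1 + I/2)*sin(1 + I/2)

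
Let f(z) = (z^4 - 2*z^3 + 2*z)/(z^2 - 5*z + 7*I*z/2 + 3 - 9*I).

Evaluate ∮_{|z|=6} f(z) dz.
pi*(453/4 - 173*I/2)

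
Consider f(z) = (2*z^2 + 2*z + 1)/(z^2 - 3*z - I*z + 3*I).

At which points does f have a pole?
The singularities of f are the zeros of the denominator. Factoring,
  z^2 - 3*z - I*z + 3*I = (z - I)*(z - 3)
so the candidates are z = I, z = 3.

Check the numerator P(z) = 2*z^2 + 2*z + 1 at each one:
  P(I) = -1 + 2*I ≠ 0, so z = I is a (simple) pole.
  P(3) = 25 ≠ 0, so z = 3 is a (simple) pole.

Poles of f: {I, 3}

Final answer: {I, 3}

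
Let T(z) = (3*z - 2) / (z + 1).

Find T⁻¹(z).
(-z - 2)/(z - 3)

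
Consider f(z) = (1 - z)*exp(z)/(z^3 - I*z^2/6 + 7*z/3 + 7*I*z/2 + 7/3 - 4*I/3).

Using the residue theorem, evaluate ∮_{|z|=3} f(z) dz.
pi*(-3372/3965 + 1704*I/3965)*exp(-1 + 3*I/2) + pi*(1056/4745 - 1272*I/4745)*exp(1 - 2*I) + pi*(2796/4453 - 720*I/4453)*exp(2*I/3)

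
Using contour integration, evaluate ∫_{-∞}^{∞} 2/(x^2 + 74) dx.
sqrt(74)*pi/37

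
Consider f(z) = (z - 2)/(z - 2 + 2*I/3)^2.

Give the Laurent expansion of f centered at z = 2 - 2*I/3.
Put w = z - (2 - 2*I/3), i.e. z = w + 2 - 2*I/3. The denominator is w^2, so it suffices to rewrite the numerator in powers of w.

P(z) = z - 2
P(w + 2 - 2*I/3) = -2*I/3 + w

Dividing each term by w^2:
  f = -2*I/(3*w^2) + 1/w

Substituting back w = z - 2 + 2*I/3:
  f(z) = -2*I/(3*(z - 2 + 2*I/3)^2) + 1/(z - 2 + 2*I/3)

The series is finite because the numerator is a polynomial; the negative powers form the principal part, and the coefficient of 1/(z - 2 + 2*I/3) gives Res(f, 2 - 2*I/3) = 1.

Final answer: -2*I/(3*(z - 2 + 2*I/3)^2) + 1/(z - 2 + 2*I/3)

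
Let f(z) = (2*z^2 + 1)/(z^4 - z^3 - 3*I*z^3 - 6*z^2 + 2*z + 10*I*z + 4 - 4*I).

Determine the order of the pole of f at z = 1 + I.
Factor the denominator:
  z^4 - z^3 - 3*I*z^3 - 6*z^2 + 2*z + 10*I*z + 4 - 4*I = (z - 1 - I)^3*(z + 2)

The numerator P(z) = 2*z^2 + 1 has P(1 + I) = 1 + 4*I ≠ 0, so no factor of (z - 1 - I) cancels.
Near z = 1 + I we can therefore write f(z) = g(z)/(z - 1 - I)^3 with g analytic at 1 + I and g(1 + I) ≠ 0 (g is the numerator divided by the remaining denominator factors).

Hence z = 1 + I is a pole of order 3.

Final answer: 3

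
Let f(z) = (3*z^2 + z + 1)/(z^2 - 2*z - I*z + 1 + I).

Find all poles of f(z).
The singularities of f are the zeros of the denominator. Factoring,
  z^2 - 2*z - I*z + 1 + I = (z - 1 - I)*(z - 1)
so the candidates are z = 1 + I, z = 1.

Check the numerator P(z) = 3*z^2 + z + 1 at each one:
  P(1 + I) = 2 + 7*I ≠ 0, so z = 1 + I is a (simple) pole.
  P(1) = 5 ≠ 0, so z = 1 is a (simple) pole.

Poles of f: {1, 1 + I}

Final answer: {1, 1 + I}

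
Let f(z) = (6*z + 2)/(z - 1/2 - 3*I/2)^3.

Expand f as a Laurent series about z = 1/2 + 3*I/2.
Put w = z - (1/2 + 3*I/2), i.e. z = w + 1/2 + 3*I/2. The denominator is w^3, so it suffices to rewrite the numerator in powers of w.

P(z) = 6*z + 2
P(w + 1/2 + 3*I/2) = 5 + 9*I + 6*w

Dividing each term by w^3:
  f = (5 + 9*I)/w^3 + 6/w^2

Substituting back w = z - 1/2 - 3*I/2:
  f(z) = (5 + 9*I)/(z - 1/2 - 3*I/2)^3 + 6/(z - 1/2 - 3*I/2)^2

The series is finite because the numerator is a polynomial; the negative powers form the principal part.

Final answer: (5 + 9*I)/(z - 1/2 - 3*I/2)^3 + 6/(z - 1/2 - 3*I/2)^2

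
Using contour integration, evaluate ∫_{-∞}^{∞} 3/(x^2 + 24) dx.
Let f(z) = 3/(z^2 + 24). The denominator has no real zeros and deg Q - deg P = 2 ≥ 2, so the integral of f over the upper semicircle |z| = R tends to 0 as R → ∞. Closing the contour in the upper half-plane,
  ∫_{-∞}^{∞} f(x) dx = 2πi · Σ Res(f, z_k)  over the poles with Im z_k > 0.

Zeros of the denominator: z^2 + 24 = 0 gives z = ±2*sqrt(6)*I.
Upper half-plane: z = 2*sqrt(6)*I (simple).

Each pole is a simple zero of Q(z) = z^2 + 24, so Res(f, z₀) = P(z₀)/Q'(z₀) with P(z) = 3, Q'(z) = 2*z:
  Res(f, 2*sqrt(6)*I) = (3)/(4*sqrt(6)*I) = -sqrt(6)*I/8

∫_{-∞}^{∞} f(x) dx = 2πi · (-sqrt(6)*I/8) = sqrt(6)*pi/4

Final answer: sqrt(6)*pi/4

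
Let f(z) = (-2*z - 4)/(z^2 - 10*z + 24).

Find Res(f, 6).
Write f(z) = P(z)/Q(z) with P(z) = -2*z - 4 and Q(z) = z^2 - 10*z + 24.
The denominator factors as Q(z) = (z - 4)*(z - 6), so z = 6 is a simple zero of Q and P is analytic there; z = 6 is therefore a simple pole and
  Res(f, z₀) = P(z₀)/Q'(z₀).

Q'(z) = 2*z - 10, so Q'(6) = 2.
P(6) = -16.

Res(f, 6) = (-16)/(2) = -8

Final answer: -8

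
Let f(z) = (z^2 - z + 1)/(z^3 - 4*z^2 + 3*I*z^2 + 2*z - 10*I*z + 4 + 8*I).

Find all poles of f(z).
The singularities of f are the zeros of the denominator. Factoring,
  z^3 - 4*z^2 + 3*I*z^2 + 2*z - 10*I*z + 4 + 8*I = (z + 2*I)*(z - 2 + I)*(z - 2)
so the candidates are z = -2*I, z = 2 - I, z = 2.

Check the numerator P(z) = z^2 - z + 1 at each one:
  P(-2*I) = -3 + 2*I ≠ 0, so z = -2*I is a (simple) pole.
  P(2 - I) = 2 - 3*I ≠ 0, so z = 2 - I is a (simple) pole.
  P(2) = 3 ≠ 0, so z = 2 is a (simple) pole.

Poles of f: {-2*I, 2 - I, 2}

Final answer: {-2*I, 2 - I, 2}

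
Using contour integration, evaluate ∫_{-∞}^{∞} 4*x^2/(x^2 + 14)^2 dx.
Let f(z) = 4*z^2/(z^2 + 14)^2. The denominator has no real zeros and deg Q - deg P = 2 ≥ 2, so the integral of f over the upper semicircle |z| = R tends to 0 as R → ∞. Closing the contour in the upper half-plane,
  ∫_{-∞}^{∞} f(x) dx = 2πi · Σ Res(f, z_k)  over the poles with Im z_k > 0.

Zeros of the denominator: z^2 + 14 = 0 gives z = ±sqrt(14)*I.
Upper half-plane: z = sqrt(14)*I (a pole of order 2).

Write f(z) = g(z)/(z - sqrt(14)*I)^2 with g(z) = 4*z^2/(z + sqrt(14)*I)^2. For a double pole, Res(f, z₀) = g'(z₀):
  g'(z) = 8*sqrt(14)*I*z/(z + sqrt(14)*I)^3
  Res(f, sqrt(14)*I) = g'(sqrt(14)*I) = -sqrt(14)*I/14

∫_{-∞}^{∞} f(x) dx = 2πi · (-sqrt(14)*I/14) = sqrt(14)*pi/7

Final answer: sqrt(14)*pi/7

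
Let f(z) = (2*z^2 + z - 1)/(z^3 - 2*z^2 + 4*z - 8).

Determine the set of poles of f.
The singularities of f are the zeros of the denominator. Factoring,
  z^3 - 2*z^2 + 4*z - 8 = (z + 2*I)*(z - 2*I)*(z - 2)
so the candidates are z = -2*I, z = 2*I, z = 2.

Check the numerator P(z) = 2*z^2 + z - 1 at each one:
  P(-2*I) = -9 - 2*I ≠ 0, so z = -2*I is a (simple) pole.
  P(2*I) = -9 + 2*I ≠ 0, so z = 2*I is a (simple) pole.
  P(2) = 9 ≠ 0, so z = 2 is a (simple) pole.

Poles of f: {-2*I, 2*I, 2}

Final answer: {-2*I, 2*I, 2}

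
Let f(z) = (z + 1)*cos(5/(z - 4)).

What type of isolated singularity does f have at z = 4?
essential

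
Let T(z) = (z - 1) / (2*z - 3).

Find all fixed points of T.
{1 - sqrt(2)/2, sqrt(2)/2 + 1}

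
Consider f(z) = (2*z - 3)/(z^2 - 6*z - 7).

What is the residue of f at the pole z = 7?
Write f(z) = P(z)/Q(z) with P(z) = 2*z - 3 and Q(z) = z^2 - 6*z - 7.
The denominator factors as Q(z) = (z - 7)*(z + 1), so z = 7 is a simple zero of Q and P is analytic there; z = 7 is therefore a simple pole and
  Res(f, z₀) = P(z₀)/Q'(z₀).

Q'(z) = 2*z - 6, so Q'(7) = 8.
P(7) = 11.

Res(f, 7) = (11)/(8) = 11/8

Final answer: 11/8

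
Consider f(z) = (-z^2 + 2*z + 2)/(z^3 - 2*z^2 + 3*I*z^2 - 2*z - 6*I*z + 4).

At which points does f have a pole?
The singularities of f are the zeros of the denominator. Factoring,
  z^3 - 2*z^2 + 3*I*z^2 - 2*z - 6*I*z + 4 = (z + I)*(z + 2*I)*(z - 2)
so the candidates are z = -I, z = -2*I, z = 2.

Check the numerator P(z) = -z^2 + 2*z + 2 at each one:
  P(-I) = 3 - 2*I ≠ 0, so z = -I is a (simple) pole.
  P(-2*I) = 6 - 4*I ≠ 0, so z = -2*I is a (simple) pole.
  P(2) = 2 ≠ 0, so z = 2 is a (simple) pole.

Poles of f: {-2*I, -I, 2}

Final answer: {-2*I, -I, 2}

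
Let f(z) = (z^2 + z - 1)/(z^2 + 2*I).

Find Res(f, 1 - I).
Write f(z) = P(z)/Q(z) with P(z) = z^2 + z - 1 and Q(z) = z^2 + 2*I.
The denominator factors as Q(z) = (z - 1 + I)*(z + 1 - I), so z = 1 - I is a simple zero of Q and P is analytic there; z = 1 - I is therefore a simple pole and
  Res(f, z₀) = P(z₀)/Q'(z₀).

Q'(z) = 2*z, so Q'(1 - I) = 2 - 2*I.
P(1 - I) = -3*I.

Res(f, 1 - I) = (-3*I)/(2 - 2*I) = 3/4 - 3*I/4

Final answer: 3/4 - 3*I/4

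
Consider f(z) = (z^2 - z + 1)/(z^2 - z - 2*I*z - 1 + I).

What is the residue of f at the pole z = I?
Write f(z) = P(z)/Q(z) with P(z) = z^2 - z + 1 and Q(z) = z^2 - z - 2*I*z - 1 + I.
The denominator factors as Q(z) = (z - 1 - I)*(z - I), so z = I is a simple zero of Q and P is analytic there; z = I is therefore a simple pole and
  Res(f, z₀) = P(z₀)/Q'(z₀).

Q'(z) = 2*z - 1 - 2*I, so Q'(I) = -1.
P(I) = -I.

Res(f, I) = (-I)/(-1) = I

Final answer: I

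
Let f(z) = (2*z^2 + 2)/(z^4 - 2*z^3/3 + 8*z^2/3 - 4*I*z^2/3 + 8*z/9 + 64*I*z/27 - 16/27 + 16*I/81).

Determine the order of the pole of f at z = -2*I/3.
3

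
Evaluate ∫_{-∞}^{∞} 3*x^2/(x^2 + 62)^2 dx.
3*sqrt(62)*pi/124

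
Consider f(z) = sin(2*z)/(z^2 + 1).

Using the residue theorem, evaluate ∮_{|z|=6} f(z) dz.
2*I*pi*sinh(2)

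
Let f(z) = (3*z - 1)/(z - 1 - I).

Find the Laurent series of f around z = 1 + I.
(2 + 3*I)/(z - 1 - I) + 3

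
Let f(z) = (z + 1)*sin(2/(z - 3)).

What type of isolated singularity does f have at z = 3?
Let u = z - 3. Then
  sin(2/u) = Σ_{k≥0} (-1)^k (2)^(2k+1)/((2k+1)!·u^(2k+1)) = 2/u - 4/(3*u^3) + 4/(15*u^5) + ...
which has infinitely many negative powers of u, so sin(2/(z - 3)) has an essential singularity at z = 3.
The extra factor z + 1 is a nonzero polynomial; if the product had at most a pole at z = 3, dividing by that polynomial would leave sin(2/(z - 3)) with at most a pole too — contradiction. (Equivalently, the product's Laurent series still has infinitely many negative powers.)
So the singularity is essential.

Final answer: essential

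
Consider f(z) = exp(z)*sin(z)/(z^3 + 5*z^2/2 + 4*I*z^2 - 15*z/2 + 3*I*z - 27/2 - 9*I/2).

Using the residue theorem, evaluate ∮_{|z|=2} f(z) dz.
pi*(32/265 + 88*I/795)*exp(-3/2)*sin(3/2)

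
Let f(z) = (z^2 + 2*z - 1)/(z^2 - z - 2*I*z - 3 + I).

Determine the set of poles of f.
{-1 + I, 2 + I}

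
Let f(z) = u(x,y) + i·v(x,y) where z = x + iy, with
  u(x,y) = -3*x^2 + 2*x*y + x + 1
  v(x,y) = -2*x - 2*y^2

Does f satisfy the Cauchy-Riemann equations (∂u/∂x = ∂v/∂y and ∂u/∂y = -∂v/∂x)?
∂u/∂x = -6*x + 2*y + 1
∂v/∂y = -4*y
∂u/∂y = 2*x
∂v/∂x = -2
∂u/∂x ≠ ∂v/∂y and ∂u/∂y ≠ -∂v/∂x; the Cauchy-Riemann equations are not satisfied, so f is not analytic.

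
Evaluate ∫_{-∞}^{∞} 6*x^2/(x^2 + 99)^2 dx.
Let f(z) = 6*z^2/(z^2 + 99)^2. The denominator has no real zeros and deg Q - deg P = 2 ≥ 2, so the integral of f over the upper semicircle |z| = R tends to 0 as R → ∞. Closing the contour in the upper half-plane,
  ∫_{-∞}^{∞} f(x) dx = 2πi · Σ Res(f, z_k)  over the poles with Im z_k > 0.

Zeros of the denominator: z^2 + 99 = 0 gives z = ±3*sqrt(11)*I.
Upper half-plane: z = 3*sqrt(11)*I (a pole of order 2).

Write f(z) = g(z)/(z - 3*sqrt(11)*I)^2 with g(z) = 6*z^2/(z + 3*sqrt(11)*I)^2. For a double pole, Res(f, z₀) = g'(z₀):
  g'(z) = 36*sqrt(11)*I*z/(z + 3*sqrt(11)*I)^3
  Res(f, 3*sqrt(11)*I) = g'(3*sqrt(11)*I) = -sqrt(11)*I/22

∫_{-∞}^{∞} f(x) dx = 2πi · (-sqrt(11)*I/22) = sqrt(11)*pi/11

Final answer: sqrt(11)*pi/11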